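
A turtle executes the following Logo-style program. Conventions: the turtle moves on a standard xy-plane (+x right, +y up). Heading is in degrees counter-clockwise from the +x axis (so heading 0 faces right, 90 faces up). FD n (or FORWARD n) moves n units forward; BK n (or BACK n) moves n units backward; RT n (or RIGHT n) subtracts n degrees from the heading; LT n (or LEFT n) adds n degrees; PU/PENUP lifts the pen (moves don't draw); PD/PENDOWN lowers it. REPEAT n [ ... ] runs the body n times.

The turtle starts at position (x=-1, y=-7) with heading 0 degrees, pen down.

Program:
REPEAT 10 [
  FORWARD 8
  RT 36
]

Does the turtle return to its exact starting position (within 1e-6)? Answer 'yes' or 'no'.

Executing turtle program step by step:
Start: pos=(-1,-7), heading=0, pen down
REPEAT 10 [
  -- iteration 1/10 --
  FD 8: (-1,-7) -> (7,-7) [heading=0, draw]
  RT 36: heading 0 -> 324
  -- iteration 2/10 --
  FD 8: (7,-7) -> (13.472,-11.702) [heading=324, draw]
  RT 36: heading 324 -> 288
  -- iteration 3/10 --
  FD 8: (13.472,-11.702) -> (15.944,-19.311) [heading=288, draw]
  RT 36: heading 288 -> 252
  -- iteration 4/10 --
  FD 8: (15.944,-19.311) -> (13.472,-26.919) [heading=252, draw]
  RT 36: heading 252 -> 216
  -- iteration 5/10 --
  FD 8: (13.472,-26.919) -> (7,-31.621) [heading=216, draw]
  RT 36: heading 216 -> 180
  -- iteration 6/10 --
  FD 8: (7,-31.621) -> (-1,-31.621) [heading=180, draw]
  RT 36: heading 180 -> 144
  -- iteration 7/10 --
  FD 8: (-1,-31.621) -> (-7.472,-26.919) [heading=144, draw]
  RT 36: heading 144 -> 108
  -- iteration 8/10 --
  FD 8: (-7.472,-26.919) -> (-9.944,-19.311) [heading=108, draw]
  RT 36: heading 108 -> 72
  -- iteration 9/10 --
  FD 8: (-9.944,-19.311) -> (-7.472,-11.702) [heading=72, draw]
  RT 36: heading 72 -> 36
  -- iteration 10/10 --
  FD 8: (-7.472,-11.702) -> (-1,-7) [heading=36, draw]
  RT 36: heading 36 -> 0
]
Final: pos=(-1,-7), heading=0, 10 segment(s) drawn

Start position: (-1, -7)
Final position: (-1, -7)
Distance = 0; < 1e-6 -> CLOSED

Answer: yes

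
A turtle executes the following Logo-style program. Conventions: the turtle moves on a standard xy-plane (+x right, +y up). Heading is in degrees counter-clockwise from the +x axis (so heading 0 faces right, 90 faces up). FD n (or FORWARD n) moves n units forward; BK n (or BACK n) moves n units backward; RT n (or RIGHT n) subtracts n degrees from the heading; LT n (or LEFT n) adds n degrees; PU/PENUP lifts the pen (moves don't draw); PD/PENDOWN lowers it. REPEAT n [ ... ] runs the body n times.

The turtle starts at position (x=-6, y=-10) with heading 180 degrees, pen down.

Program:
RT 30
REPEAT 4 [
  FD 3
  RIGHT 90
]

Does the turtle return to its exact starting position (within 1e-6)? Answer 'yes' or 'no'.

Answer: yes

Derivation:
Executing turtle program step by step:
Start: pos=(-6,-10), heading=180, pen down
RT 30: heading 180 -> 150
REPEAT 4 [
  -- iteration 1/4 --
  FD 3: (-6,-10) -> (-8.598,-8.5) [heading=150, draw]
  RT 90: heading 150 -> 60
  -- iteration 2/4 --
  FD 3: (-8.598,-8.5) -> (-7.098,-5.902) [heading=60, draw]
  RT 90: heading 60 -> 330
  -- iteration 3/4 --
  FD 3: (-7.098,-5.902) -> (-4.5,-7.402) [heading=330, draw]
  RT 90: heading 330 -> 240
  -- iteration 4/4 --
  FD 3: (-4.5,-7.402) -> (-6,-10) [heading=240, draw]
  RT 90: heading 240 -> 150
]
Final: pos=(-6,-10), heading=150, 4 segment(s) drawn

Start position: (-6, -10)
Final position: (-6, -10)
Distance = 0; < 1e-6 -> CLOSED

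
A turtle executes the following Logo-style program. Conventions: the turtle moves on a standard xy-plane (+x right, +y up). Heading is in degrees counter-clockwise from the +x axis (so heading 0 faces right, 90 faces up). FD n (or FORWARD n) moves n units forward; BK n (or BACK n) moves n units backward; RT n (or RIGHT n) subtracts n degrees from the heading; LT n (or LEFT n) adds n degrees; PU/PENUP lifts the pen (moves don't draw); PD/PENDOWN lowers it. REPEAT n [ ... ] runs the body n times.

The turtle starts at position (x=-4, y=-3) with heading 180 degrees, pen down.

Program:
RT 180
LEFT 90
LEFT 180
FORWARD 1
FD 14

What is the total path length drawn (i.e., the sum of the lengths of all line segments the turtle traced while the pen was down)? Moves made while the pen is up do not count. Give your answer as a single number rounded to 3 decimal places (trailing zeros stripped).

Executing turtle program step by step:
Start: pos=(-4,-3), heading=180, pen down
RT 180: heading 180 -> 0
LT 90: heading 0 -> 90
LT 180: heading 90 -> 270
FD 1: (-4,-3) -> (-4,-4) [heading=270, draw]
FD 14: (-4,-4) -> (-4,-18) [heading=270, draw]
Final: pos=(-4,-18), heading=270, 2 segment(s) drawn

Segment lengths:
  seg 1: (-4,-3) -> (-4,-4), length = 1
  seg 2: (-4,-4) -> (-4,-18), length = 14
Total = 15

Answer: 15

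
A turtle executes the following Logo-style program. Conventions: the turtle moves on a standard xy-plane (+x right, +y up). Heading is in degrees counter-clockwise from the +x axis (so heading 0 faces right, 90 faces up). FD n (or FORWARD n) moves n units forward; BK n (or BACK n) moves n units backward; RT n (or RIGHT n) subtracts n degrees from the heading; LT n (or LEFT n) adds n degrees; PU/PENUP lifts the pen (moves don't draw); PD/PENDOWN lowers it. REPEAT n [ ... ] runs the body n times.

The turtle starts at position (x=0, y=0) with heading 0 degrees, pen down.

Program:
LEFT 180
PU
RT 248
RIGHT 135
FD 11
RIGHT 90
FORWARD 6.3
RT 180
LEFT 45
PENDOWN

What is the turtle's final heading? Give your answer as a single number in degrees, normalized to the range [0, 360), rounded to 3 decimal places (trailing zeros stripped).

Answer: 292

Derivation:
Executing turtle program step by step:
Start: pos=(0,0), heading=0, pen down
LT 180: heading 0 -> 180
PU: pen up
RT 248: heading 180 -> 292
RT 135: heading 292 -> 157
FD 11: (0,0) -> (-10.126,4.298) [heading=157, move]
RT 90: heading 157 -> 67
FD 6.3: (-10.126,4.298) -> (-7.664,10.097) [heading=67, move]
RT 180: heading 67 -> 247
LT 45: heading 247 -> 292
PD: pen down
Final: pos=(-7.664,10.097), heading=292, 0 segment(s) drawn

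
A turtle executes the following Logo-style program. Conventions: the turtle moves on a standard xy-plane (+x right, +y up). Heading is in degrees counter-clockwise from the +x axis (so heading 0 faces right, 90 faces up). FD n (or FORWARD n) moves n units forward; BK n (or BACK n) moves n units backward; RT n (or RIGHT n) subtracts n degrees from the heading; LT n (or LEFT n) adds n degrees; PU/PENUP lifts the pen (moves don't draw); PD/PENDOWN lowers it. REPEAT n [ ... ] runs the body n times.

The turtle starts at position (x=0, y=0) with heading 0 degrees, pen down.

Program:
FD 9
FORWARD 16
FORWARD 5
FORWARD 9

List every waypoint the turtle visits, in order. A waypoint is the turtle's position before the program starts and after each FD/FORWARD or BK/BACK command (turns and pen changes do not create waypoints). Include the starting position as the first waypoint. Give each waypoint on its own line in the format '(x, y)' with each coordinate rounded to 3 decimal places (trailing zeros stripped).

Answer: (0, 0)
(9, 0)
(25, 0)
(30, 0)
(39, 0)

Derivation:
Executing turtle program step by step:
Start: pos=(0,0), heading=0, pen down
FD 9: (0,0) -> (9,0) [heading=0, draw]
FD 16: (9,0) -> (25,0) [heading=0, draw]
FD 5: (25,0) -> (30,0) [heading=0, draw]
FD 9: (30,0) -> (39,0) [heading=0, draw]
Final: pos=(39,0), heading=0, 4 segment(s) drawn
Waypoints (5 total):
(0, 0)
(9, 0)
(25, 0)
(30, 0)
(39, 0)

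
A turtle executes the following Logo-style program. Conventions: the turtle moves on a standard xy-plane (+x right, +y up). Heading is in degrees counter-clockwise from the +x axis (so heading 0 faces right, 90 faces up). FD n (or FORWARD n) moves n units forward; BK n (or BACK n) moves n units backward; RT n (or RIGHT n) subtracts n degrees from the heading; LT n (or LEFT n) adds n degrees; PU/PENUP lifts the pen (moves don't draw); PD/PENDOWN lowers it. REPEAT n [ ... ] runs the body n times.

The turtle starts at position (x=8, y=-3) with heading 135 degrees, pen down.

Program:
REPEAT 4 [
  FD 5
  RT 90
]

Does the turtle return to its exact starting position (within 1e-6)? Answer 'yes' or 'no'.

Answer: yes

Derivation:
Executing turtle program step by step:
Start: pos=(8,-3), heading=135, pen down
REPEAT 4 [
  -- iteration 1/4 --
  FD 5: (8,-3) -> (4.464,0.536) [heading=135, draw]
  RT 90: heading 135 -> 45
  -- iteration 2/4 --
  FD 5: (4.464,0.536) -> (8,4.071) [heading=45, draw]
  RT 90: heading 45 -> 315
  -- iteration 3/4 --
  FD 5: (8,4.071) -> (11.536,0.536) [heading=315, draw]
  RT 90: heading 315 -> 225
  -- iteration 4/4 --
  FD 5: (11.536,0.536) -> (8,-3) [heading=225, draw]
  RT 90: heading 225 -> 135
]
Final: pos=(8,-3), heading=135, 4 segment(s) drawn

Start position: (8, -3)
Final position: (8, -3)
Distance = 0; < 1e-6 -> CLOSED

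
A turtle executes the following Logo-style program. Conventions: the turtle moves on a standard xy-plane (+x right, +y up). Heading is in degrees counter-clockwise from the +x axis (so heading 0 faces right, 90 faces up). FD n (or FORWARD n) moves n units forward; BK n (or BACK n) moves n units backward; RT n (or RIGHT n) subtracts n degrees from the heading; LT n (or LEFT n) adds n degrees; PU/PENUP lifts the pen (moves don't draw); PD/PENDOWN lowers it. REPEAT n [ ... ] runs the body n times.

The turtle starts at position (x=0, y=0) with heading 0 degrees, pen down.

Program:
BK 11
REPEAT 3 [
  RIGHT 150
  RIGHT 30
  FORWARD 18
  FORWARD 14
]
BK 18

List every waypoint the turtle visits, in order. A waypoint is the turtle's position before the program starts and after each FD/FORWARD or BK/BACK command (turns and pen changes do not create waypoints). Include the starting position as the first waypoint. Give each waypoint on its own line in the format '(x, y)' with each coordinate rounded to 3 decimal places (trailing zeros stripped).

Answer: (0, 0)
(-11, 0)
(-29, 0)
(-43, 0)
(-25, 0)
(-11, 0)
(-29, 0)
(-43, 0)
(-25, 0)

Derivation:
Executing turtle program step by step:
Start: pos=(0,0), heading=0, pen down
BK 11: (0,0) -> (-11,0) [heading=0, draw]
REPEAT 3 [
  -- iteration 1/3 --
  RT 150: heading 0 -> 210
  RT 30: heading 210 -> 180
  FD 18: (-11,0) -> (-29,0) [heading=180, draw]
  FD 14: (-29,0) -> (-43,0) [heading=180, draw]
  -- iteration 2/3 --
  RT 150: heading 180 -> 30
  RT 30: heading 30 -> 0
  FD 18: (-43,0) -> (-25,0) [heading=0, draw]
  FD 14: (-25,0) -> (-11,0) [heading=0, draw]
  -- iteration 3/3 --
  RT 150: heading 0 -> 210
  RT 30: heading 210 -> 180
  FD 18: (-11,0) -> (-29,0) [heading=180, draw]
  FD 14: (-29,0) -> (-43,0) [heading=180, draw]
]
BK 18: (-43,0) -> (-25,0) [heading=180, draw]
Final: pos=(-25,0), heading=180, 8 segment(s) drawn
Waypoints (9 total):
(0, 0)
(-11, 0)
(-29, 0)
(-43, 0)
(-25, 0)
(-11, 0)
(-29, 0)
(-43, 0)
(-25, 0)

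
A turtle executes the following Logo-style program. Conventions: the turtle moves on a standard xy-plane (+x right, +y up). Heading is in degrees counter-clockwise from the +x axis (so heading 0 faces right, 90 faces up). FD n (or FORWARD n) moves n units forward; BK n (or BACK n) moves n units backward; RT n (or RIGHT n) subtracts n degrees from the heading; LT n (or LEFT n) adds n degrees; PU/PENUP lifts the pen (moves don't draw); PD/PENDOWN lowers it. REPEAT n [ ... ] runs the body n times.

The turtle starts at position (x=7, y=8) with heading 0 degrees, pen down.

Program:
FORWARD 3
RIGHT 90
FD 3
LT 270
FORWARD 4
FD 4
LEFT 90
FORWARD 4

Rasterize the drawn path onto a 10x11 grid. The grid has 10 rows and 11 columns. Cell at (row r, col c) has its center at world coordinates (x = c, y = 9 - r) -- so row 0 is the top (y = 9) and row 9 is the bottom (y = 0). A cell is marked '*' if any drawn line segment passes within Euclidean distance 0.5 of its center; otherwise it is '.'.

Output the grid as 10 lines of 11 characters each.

Segment 0: (7,8) -> (10,8)
Segment 1: (10,8) -> (10,5)
Segment 2: (10,5) -> (6,5)
Segment 3: (6,5) -> (2,5)
Segment 4: (2,5) -> (2,1)

Answer: ...........
.......****
..........*
..........*
..*********
..*........
..*........
..*........
..*........
...........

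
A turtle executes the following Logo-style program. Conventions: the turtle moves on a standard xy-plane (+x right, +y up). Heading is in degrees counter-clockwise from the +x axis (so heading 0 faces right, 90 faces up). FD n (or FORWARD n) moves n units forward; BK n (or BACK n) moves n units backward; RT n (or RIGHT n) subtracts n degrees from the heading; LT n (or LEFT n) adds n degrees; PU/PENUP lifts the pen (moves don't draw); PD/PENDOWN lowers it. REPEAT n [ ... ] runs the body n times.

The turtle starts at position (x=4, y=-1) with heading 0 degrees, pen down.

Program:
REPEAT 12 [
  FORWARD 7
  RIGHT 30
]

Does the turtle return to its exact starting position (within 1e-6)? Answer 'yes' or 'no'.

Executing turtle program step by step:
Start: pos=(4,-1), heading=0, pen down
REPEAT 12 [
  -- iteration 1/12 --
  FD 7: (4,-1) -> (11,-1) [heading=0, draw]
  RT 30: heading 0 -> 330
  -- iteration 2/12 --
  FD 7: (11,-1) -> (17.062,-4.5) [heading=330, draw]
  RT 30: heading 330 -> 300
  -- iteration 3/12 --
  FD 7: (17.062,-4.5) -> (20.562,-10.562) [heading=300, draw]
  RT 30: heading 300 -> 270
  -- iteration 4/12 --
  FD 7: (20.562,-10.562) -> (20.562,-17.562) [heading=270, draw]
  RT 30: heading 270 -> 240
  -- iteration 5/12 --
  FD 7: (20.562,-17.562) -> (17.062,-23.624) [heading=240, draw]
  RT 30: heading 240 -> 210
  -- iteration 6/12 --
  FD 7: (17.062,-23.624) -> (11,-27.124) [heading=210, draw]
  RT 30: heading 210 -> 180
  -- iteration 7/12 --
  FD 7: (11,-27.124) -> (4,-27.124) [heading=180, draw]
  RT 30: heading 180 -> 150
  -- iteration 8/12 --
  FD 7: (4,-27.124) -> (-2.062,-23.624) [heading=150, draw]
  RT 30: heading 150 -> 120
  -- iteration 9/12 --
  FD 7: (-2.062,-23.624) -> (-5.562,-17.562) [heading=120, draw]
  RT 30: heading 120 -> 90
  -- iteration 10/12 --
  FD 7: (-5.562,-17.562) -> (-5.562,-10.562) [heading=90, draw]
  RT 30: heading 90 -> 60
  -- iteration 11/12 --
  FD 7: (-5.562,-10.562) -> (-2.062,-4.5) [heading=60, draw]
  RT 30: heading 60 -> 30
  -- iteration 12/12 --
  FD 7: (-2.062,-4.5) -> (4,-1) [heading=30, draw]
  RT 30: heading 30 -> 0
]
Final: pos=(4,-1), heading=0, 12 segment(s) drawn

Start position: (4, -1)
Final position: (4, -1)
Distance = 0; < 1e-6 -> CLOSED

Answer: yes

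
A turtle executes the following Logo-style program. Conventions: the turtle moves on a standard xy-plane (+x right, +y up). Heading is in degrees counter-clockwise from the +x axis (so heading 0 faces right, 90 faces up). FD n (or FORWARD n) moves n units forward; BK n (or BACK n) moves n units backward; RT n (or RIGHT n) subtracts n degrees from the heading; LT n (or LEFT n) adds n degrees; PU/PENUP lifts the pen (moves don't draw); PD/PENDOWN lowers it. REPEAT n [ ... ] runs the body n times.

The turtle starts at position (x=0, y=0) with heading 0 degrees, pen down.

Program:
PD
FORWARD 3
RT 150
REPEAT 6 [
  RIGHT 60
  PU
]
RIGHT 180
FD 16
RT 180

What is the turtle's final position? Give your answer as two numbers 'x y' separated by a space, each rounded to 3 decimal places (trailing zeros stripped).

Answer: 16.856 8

Derivation:
Executing turtle program step by step:
Start: pos=(0,0), heading=0, pen down
PD: pen down
FD 3: (0,0) -> (3,0) [heading=0, draw]
RT 150: heading 0 -> 210
REPEAT 6 [
  -- iteration 1/6 --
  RT 60: heading 210 -> 150
  PU: pen up
  -- iteration 2/6 --
  RT 60: heading 150 -> 90
  PU: pen up
  -- iteration 3/6 --
  RT 60: heading 90 -> 30
  PU: pen up
  -- iteration 4/6 --
  RT 60: heading 30 -> 330
  PU: pen up
  -- iteration 5/6 --
  RT 60: heading 330 -> 270
  PU: pen up
  -- iteration 6/6 --
  RT 60: heading 270 -> 210
  PU: pen up
]
RT 180: heading 210 -> 30
FD 16: (3,0) -> (16.856,8) [heading=30, move]
RT 180: heading 30 -> 210
Final: pos=(16.856,8), heading=210, 1 segment(s) drawn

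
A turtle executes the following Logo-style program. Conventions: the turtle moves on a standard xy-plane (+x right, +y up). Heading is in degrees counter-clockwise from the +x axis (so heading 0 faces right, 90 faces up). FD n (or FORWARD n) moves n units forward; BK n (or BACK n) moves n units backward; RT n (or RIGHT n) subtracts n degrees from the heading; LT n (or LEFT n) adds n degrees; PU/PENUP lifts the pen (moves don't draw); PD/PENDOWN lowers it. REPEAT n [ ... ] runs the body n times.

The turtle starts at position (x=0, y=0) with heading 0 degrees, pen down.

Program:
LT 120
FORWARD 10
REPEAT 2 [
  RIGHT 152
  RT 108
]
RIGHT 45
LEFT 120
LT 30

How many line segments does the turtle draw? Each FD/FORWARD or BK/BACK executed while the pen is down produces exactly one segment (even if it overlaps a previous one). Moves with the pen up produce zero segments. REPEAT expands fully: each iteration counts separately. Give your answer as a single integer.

Executing turtle program step by step:
Start: pos=(0,0), heading=0, pen down
LT 120: heading 0 -> 120
FD 10: (0,0) -> (-5,8.66) [heading=120, draw]
REPEAT 2 [
  -- iteration 1/2 --
  RT 152: heading 120 -> 328
  RT 108: heading 328 -> 220
  -- iteration 2/2 --
  RT 152: heading 220 -> 68
  RT 108: heading 68 -> 320
]
RT 45: heading 320 -> 275
LT 120: heading 275 -> 35
LT 30: heading 35 -> 65
Final: pos=(-5,8.66), heading=65, 1 segment(s) drawn
Segments drawn: 1

Answer: 1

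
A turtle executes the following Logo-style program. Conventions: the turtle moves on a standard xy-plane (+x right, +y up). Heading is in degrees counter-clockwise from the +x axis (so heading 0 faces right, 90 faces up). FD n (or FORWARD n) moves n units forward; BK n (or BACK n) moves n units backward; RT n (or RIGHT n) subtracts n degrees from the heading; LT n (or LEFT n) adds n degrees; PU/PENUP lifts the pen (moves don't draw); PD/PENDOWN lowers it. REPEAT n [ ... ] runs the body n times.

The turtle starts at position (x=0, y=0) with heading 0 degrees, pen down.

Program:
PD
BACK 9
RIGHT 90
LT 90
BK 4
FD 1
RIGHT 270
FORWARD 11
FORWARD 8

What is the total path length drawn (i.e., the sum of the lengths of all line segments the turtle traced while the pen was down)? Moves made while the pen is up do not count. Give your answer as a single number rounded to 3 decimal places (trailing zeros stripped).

Executing turtle program step by step:
Start: pos=(0,0), heading=0, pen down
PD: pen down
BK 9: (0,0) -> (-9,0) [heading=0, draw]
RT 90: heading 0 -> 270
LT 90: heading 270 -> 0
BK 4: (-9,0) -> (-13,0) [heading=0, draw]
FD 1: (-13,0) -> (-12,0) [heading=0, draw]
RT 270: heading 0 -> 90
FD 11: (-12,0) -> (-12,11) [heading=90, draw]
FD 8: (-12,11) -> (-12,19) [heading=90, draw]
Final: pos=(-12,19), heading=90, 5 segment(s) drawn

Segment lengths:
  seg 1: (0,0) -> (-9,0), length = 9
  seg 2: (-9,0) -> (-13,0), length = 4
  seg 3: (-13,0) -> (-12,0), length = 1
  seg 4: (-12,0) -> (-12,11), length = 11
  seg 5: (-12,11) -> (-12,19), length = 8
Total = 33

Answer: 33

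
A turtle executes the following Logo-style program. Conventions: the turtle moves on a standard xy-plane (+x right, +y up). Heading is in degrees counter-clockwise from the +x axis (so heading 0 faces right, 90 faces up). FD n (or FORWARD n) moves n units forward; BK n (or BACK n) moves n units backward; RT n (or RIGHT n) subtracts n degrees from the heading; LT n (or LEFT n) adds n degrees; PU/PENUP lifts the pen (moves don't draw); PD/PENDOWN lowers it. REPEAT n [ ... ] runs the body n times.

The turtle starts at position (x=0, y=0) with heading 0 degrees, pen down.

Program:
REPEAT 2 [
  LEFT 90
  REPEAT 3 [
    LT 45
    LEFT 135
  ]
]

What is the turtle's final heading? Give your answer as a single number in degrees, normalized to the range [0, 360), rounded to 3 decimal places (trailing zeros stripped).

Executing turtle program step by step:
Start: pos=(0,0), heading=0, pen down
REPEAT 2 [
  -- iteration 1/2 --
  LT 90: heading 0 -> 90
  REPEAT 3 [
    -- iteration 1/3 --
    LT 45: heading 90 -> 135
    LT 135: heading 135 -> 270
    -- iteration 2/3 --
    LT 45: heading 270 -> 315
    LT 135: heading 315 -> 90
    -- iteration 3/3 --
    LT 45: heading 90 -> 135
    LT 135: heading 135 -> 270
  ]
  -- iteration 2/2 --
  LT 90: heading 270 -> 0
  REPEAT 3 [
    -- iteration 1/3 --
    LT 45: heading 0 -> 45
    LT 135: heading 45 -> 180
    -- iteration 2/3 --
    LT 45: heading 180 -> 225
    LT 135: heading 225 -> 0
    -- iteration 3/3 --
    LT 45: heading 0 -> 45
    LT 135: heading 45 -> 180
  ]
]
Final: pos=(0,0), heading=180, 0 segment(s) drawn

Answer: 180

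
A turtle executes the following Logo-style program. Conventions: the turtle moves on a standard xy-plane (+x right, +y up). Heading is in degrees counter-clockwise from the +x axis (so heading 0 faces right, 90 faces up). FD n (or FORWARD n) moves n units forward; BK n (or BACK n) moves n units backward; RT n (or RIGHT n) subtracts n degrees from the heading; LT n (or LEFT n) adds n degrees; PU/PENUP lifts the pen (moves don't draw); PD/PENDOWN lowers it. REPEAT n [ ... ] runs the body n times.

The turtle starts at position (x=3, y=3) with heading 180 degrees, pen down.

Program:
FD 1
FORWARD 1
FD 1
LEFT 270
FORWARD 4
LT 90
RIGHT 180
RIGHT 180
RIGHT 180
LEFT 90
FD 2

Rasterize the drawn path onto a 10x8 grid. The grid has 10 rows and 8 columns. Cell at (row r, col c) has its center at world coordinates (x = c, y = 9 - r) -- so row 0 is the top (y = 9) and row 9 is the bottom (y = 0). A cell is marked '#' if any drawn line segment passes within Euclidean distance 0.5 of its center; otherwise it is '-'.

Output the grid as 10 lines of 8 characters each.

Answer: #-------
#-------
#-------
#-------
#-------
#-------
####----
--------
--------
--------

Derivation:
Segment 0: (3,3) -> (2,3)
Segment 1: (2,3) -> (1,3)
Segment 2: (1,3) -> (0,3)
Segment 3: (0,3) -> (0,7)
Segment 4: (0,7) -> (0,9)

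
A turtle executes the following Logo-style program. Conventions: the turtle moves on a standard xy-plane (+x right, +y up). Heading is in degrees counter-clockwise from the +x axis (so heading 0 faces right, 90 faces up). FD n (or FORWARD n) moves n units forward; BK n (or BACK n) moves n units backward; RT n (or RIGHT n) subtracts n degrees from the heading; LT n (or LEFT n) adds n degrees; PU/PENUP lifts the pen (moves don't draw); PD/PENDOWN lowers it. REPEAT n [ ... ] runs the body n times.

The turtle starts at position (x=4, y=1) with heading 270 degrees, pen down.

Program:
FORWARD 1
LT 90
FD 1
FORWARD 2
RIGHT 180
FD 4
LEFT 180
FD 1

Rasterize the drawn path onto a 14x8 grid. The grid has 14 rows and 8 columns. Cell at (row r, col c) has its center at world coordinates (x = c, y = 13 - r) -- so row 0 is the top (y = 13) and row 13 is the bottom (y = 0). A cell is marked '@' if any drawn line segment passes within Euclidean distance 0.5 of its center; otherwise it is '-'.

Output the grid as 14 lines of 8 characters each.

Answer: --------
--------
--------
--------
--------
--------
--------
--------
--------
--------
--------
--------
----@---
---@@@@@

Derivation:
Segment 0: (4,1) -> (4,0)
Segment 1: (4,0) -> (5,-0)
Segment 2: (5,-0) -> (7,-0)
Segment 3: (7,-0) -> (3,-0)
Segment 4: (3,-0) -> (4,-0)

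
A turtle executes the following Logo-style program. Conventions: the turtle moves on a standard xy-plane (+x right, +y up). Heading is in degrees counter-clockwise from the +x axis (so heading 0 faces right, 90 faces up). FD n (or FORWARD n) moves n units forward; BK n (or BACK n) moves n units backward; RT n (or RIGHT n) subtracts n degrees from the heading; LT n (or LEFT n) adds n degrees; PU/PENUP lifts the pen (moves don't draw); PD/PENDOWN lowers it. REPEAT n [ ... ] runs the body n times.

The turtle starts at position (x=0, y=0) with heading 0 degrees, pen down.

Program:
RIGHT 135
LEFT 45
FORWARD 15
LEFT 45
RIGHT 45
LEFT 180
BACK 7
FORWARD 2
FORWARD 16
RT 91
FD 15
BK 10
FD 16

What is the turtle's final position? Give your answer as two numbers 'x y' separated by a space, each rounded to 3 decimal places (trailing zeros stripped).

Answer: 20.997 -4.367

Derivation:
Executing turtle program step by step:
Start: pos=(0,0), heading=0, pen down
RT 135: heading 0 -> 225
LT 45: heading 225 -> 270
FD 15: (0,0) -> (0,-15) [heading=270, draw]
LT 45: heading 270 -> 315
RT 45: heading 315 -> 270
LT 180: heading 270 -> 90
BK 7: (0,-15) -> (0,-22) [heading=90, draw]
FD 2: (0,-22) -> (0,-20) [heading=90, draw]
FD 16: (0,-20) -> (0,-4) [heading=90, draw]
RT 91: heading 90 -> 359
FD 15: (0,-4) -> (14.998,-4.262) [heading=359, draw]
BK 10: (14.998,-4.262) -> (4.999,-4.087) [heading=359, draw]
FD 16: (4.999,-4.087) -> (20.997,-4.367) [heading=359, draw]
Final: pos=(20.997,-4.367), heading=359, 7 segment(s) drawn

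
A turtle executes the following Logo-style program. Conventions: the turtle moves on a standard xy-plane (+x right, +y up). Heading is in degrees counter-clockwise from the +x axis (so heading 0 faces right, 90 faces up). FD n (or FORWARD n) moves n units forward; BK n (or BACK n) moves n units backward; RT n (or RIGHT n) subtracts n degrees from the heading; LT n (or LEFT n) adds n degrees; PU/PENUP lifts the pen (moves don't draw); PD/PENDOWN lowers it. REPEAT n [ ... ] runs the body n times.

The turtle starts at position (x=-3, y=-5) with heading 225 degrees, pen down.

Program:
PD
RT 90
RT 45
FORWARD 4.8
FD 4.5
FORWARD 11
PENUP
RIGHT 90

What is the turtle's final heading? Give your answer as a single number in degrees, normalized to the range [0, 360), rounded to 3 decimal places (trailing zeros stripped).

Answer: 0

Derivation:
Executing turtle program step by step:
Start: pos=(-3,-5), heading=225, pen down
PD: pen down
RT 90: heading 225 -> 135
RT 45: heading 135 -> 90
FD 4.8: (-3,-5) -> (-3,-0.2) [heading=90, draw]
FD 4.5: (-3,-0.2) -> (-3,4.3) [heading=90, draw]
FD 11: (-3,4.3) -> (-3,15.3) [heading=90, draw]
PU: pen up
RT 90: heading 90 -> 0
Final: pos=(-3,15.3), heading=0, 3 segment(s) drawn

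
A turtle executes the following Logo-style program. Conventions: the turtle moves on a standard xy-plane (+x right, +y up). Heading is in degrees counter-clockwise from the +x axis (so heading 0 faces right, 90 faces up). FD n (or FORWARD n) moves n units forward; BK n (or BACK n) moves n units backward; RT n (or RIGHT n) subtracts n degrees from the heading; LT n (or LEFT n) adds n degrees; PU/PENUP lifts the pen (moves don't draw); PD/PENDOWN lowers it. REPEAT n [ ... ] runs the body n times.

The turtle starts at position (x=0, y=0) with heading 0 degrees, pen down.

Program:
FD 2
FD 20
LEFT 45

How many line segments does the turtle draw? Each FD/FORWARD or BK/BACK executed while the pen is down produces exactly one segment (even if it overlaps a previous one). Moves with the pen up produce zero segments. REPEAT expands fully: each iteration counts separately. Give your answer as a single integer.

Answer: 2

Derivation:
Executing turtle program step by step:
Start: pos=(0,0), heading=0, pen down
FD 2: (0,0) -> (2,0) [heading=0, draw]
FD 20: (2,0) -> (22,0) [heading=0, draw]
LT 45: heading 0 -> 45
Final: pos=(22,0), heading=45, 2 segment(s) drawn
Segments drawn: 2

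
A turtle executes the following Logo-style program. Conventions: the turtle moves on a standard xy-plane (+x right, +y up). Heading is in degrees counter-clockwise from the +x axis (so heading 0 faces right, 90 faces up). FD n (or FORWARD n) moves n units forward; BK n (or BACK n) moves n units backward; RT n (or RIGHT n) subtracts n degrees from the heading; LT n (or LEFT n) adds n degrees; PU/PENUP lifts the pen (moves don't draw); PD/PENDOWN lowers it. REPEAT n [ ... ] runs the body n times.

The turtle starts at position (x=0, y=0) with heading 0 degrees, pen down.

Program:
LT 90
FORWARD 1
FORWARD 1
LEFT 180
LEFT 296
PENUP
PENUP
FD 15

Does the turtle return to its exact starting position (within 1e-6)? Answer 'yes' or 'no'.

Answer: no

Derivation:
Executing turtle program step by step:
Start: pos=(0,0), heading=0, pen down
LT 90: heading 0 -> 90
FD 1: (0,0) -> (0,1) [heading=90, draw]
FD 1: (0,1) -> (0,2) [heading=90, draw]
LT 180: heading 90 -> 270
LT 296: heading 270 -> 206
PU: pen up
PU: pen up
FD 15: (0,2) -> (-13.482,-4.576) [heading=206, move]
Final: pos=(-13.482,-4.576), heading=206, 2 segment(s) drawn

Start position: (0, 0)
Final position: (-13.482, -4.576)
Distance = 14.237; >= 1e-6 -> NOT closed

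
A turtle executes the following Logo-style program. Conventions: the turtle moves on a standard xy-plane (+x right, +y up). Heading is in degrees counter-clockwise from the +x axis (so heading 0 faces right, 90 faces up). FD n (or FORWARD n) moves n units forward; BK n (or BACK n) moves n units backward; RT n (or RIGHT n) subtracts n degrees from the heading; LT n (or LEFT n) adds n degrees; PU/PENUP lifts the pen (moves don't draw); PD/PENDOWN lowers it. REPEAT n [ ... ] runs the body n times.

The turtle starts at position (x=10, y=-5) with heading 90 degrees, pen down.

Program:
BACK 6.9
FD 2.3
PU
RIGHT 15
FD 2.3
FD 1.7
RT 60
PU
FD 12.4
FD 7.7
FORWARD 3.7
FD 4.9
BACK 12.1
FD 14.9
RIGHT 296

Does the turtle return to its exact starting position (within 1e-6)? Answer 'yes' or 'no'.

Executing turtle program step by step:
Start: pos=(10,-5), heading=90, pen down
BK 6.9: (10,-5) -> (10,-11.9) [heading=90, draw]
FD 2.3: (10,-11.9) -> (10,-9.6) [heading=90, draw]
PU: pen up
RT 15: heading 90 -> 75
FD 2.3: (10,-9.6) -> (10.595,-7.378) [heading=75, move]
FD 1.7: (10.595,-7.378) -> (11.035,-5.736) [heading=75, move]
RT 60: heading 75 -> 15
PU: pen up
FD 12.4: (11.035,-5.736) -> (23.013,-2.527) [heading=15, move]
FD 7.7: (23.013,-2.527) -> (30.45,-0.534) [heading=15, move]
FD 3.7: (30.45,-0.534) -> (34.024,0.424) [heading=15, move]
FD 4.9: (34.024,0.424) -> (38.757,1.692) [heading=15, move]
BK 12.1: (38.757,1.692) -> (27.07,-1.44) [heading=15, move]
FD 14.9: (27.07,-1.44) -> (41.462,2.417) [heading=15, move]
RT 296: heading 15 -> 79
Final: pos=(41.462,2.417), heading=79, 2 segment(s) drawn

Start position: (10, -5)
Final position: (41.462, 2.417)
Distance = 32.324; >= 1e-6 -> NOT closed

Answer: no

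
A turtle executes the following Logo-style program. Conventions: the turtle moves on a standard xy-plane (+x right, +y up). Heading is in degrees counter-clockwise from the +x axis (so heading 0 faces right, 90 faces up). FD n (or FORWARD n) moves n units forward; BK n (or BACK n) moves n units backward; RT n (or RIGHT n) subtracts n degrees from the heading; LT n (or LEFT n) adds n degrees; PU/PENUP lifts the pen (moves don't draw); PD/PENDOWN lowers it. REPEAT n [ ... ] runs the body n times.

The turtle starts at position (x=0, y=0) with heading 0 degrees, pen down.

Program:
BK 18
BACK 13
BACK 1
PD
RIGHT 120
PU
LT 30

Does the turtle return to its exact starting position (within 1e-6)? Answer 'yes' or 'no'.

Executing turtle program step by step:
Start: pos=(0,0), heading=0, pen down
BK 18: (0,0) -> (-18,0) [heading=0, draw]
BK 13: (-18,0) -> (-31,0) [heading=0, draw]
BK 1: (-31,0) -> (-32,0) [heading=0, draw]
PD: pen down
RT 120: heading 0 -> 240
PU: pen up
LT 30: heading 240 -> 270
Final: pos=(-32,0), heading=270, 3 segment(s) drawn

Start position: (0, 0)
Final position: (-32, 0)
Distance = 32; >= 1e-6 -> NOT closed

Answer: no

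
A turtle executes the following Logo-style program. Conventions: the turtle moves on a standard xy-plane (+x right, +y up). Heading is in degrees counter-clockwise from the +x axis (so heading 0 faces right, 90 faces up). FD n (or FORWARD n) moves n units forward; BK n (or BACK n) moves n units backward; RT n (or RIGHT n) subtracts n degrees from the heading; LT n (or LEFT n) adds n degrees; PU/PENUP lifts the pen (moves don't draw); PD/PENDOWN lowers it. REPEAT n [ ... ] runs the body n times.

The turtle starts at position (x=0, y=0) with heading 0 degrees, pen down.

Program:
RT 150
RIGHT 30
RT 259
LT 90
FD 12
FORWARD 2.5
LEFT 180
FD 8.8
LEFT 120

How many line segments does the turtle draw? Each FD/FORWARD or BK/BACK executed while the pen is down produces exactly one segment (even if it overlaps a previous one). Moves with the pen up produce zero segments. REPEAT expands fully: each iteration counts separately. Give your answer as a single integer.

Answer: 3

Derivation:
Executing turtle program step by step:
Start: pos=(0,0), heading=0, pen down
RT 150: heading 0 -> 210
RT 30: heading 210 -> 180
RT 259: heading 180 -> 281
LT 90: heading 281 -> 11
FD 12: (0,0) -> (11.78,2.29) [heading=11, draw]
FD 2.5: (11.78,2.29) -> (14.234,2.767) [heading=11, draw]
LT 180: heading 11 -> 191
FD 8.8: (14.234,2.767) -> (5.595,1.088) [heading=191, draw]
LT 120: heading 191 -> 311
Final: pos=(5.595,1.088), heading=311, 3 segment(s) drawn
Segments drawn: 3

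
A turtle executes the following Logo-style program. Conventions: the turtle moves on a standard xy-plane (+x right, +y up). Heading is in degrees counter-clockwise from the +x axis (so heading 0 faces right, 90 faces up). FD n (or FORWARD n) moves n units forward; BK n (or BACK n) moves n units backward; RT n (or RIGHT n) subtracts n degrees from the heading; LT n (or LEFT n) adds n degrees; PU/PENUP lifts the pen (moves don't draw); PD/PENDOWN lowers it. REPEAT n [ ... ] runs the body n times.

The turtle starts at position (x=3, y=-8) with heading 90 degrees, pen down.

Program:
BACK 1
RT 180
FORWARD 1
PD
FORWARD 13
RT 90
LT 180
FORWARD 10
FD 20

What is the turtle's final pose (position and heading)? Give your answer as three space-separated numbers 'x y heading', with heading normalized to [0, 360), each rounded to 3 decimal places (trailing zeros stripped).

Executing turtle program step by step:
Start: pos=(3,-8), heading=90, pen down
BK 1: (3,-8) -> (3,-9) [heading=90, draw]
RT 180: heading 90 -> 270
FD 1: (3,-9) -> (3,-10) [heading=270, draw]
PD: pen down
FD 13: (3,-10) -> (3,-23) [heading=270, draw]
RT 90: heading 270 -> 180
LT 180: heading 180 -> 0
FD 10: (3,-23) -> (13,-23) [heading=0, draw]
FD 20: (13,-23) -> (33,-23) [heading=0, draw]
Final: pos=(33,-23), heading=0, 5 segment(s) drawn

Answer: 33 -23 0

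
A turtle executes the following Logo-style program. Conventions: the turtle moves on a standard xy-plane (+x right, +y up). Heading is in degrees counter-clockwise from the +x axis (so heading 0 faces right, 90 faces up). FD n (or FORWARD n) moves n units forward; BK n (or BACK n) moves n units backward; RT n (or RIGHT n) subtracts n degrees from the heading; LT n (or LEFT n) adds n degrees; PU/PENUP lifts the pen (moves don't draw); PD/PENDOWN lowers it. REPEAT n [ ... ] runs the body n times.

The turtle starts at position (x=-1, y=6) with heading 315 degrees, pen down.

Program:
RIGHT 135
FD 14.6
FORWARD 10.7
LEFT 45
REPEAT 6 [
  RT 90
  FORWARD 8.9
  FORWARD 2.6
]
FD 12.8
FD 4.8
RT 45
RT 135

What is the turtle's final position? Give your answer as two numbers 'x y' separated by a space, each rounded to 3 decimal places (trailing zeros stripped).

Executing turtle program step by step:
Start: pos=(-1,6), heading=315, pen down
RT 135: heading 315 -> 180
FD 14.6: (-1,6) -> (-15.6,6) [heading=180, draw]
FD 10.7: (-15.6,6) -> (-26.3,6) [heading=180, draw]
LT 45: heading 180 -> 225
REPEAT 6 [
  -- iteration 1/6 --
  RT 90: heading 225 -> 135
  FD 8.9: (-26.3,6) -> (-32.593,12.293) [heading=135, draw]
  FD 2.6: (-32.593,12.293) -> (-34.432,14.132) [heading=135, draw]
  -- iteration 2/6 --
  RT 90: heading 135 -> 45
  FD 8.9: (-34.432,14.132) -> (-28.138,20.425) [heading=45, draw]
  FD 2.6: (-28.138,20.425) -> (-26.3,22.263) [heading=45, draw]
  -- iteration 3/6 --
  RT 90: heading 45 -> 315
  FD 8.9: (-26.3,22.263) -> (-20.007,15.97) [heading=315, draw]
  FD 2.6: (-20.007,15.97) -> (-18.168,14.132) [heading=315, draw]
  -- iteration 4/6 --
  RT 90: heading 315 -> 225
  FD 8.9: (-18.168,14.132) -> (-24.462,7.838) [heading=225, draw]
  FD 2.6: (-24.462,7.838) -> (-26.3,6) [heading=225, draw]
  -- iteration 5/6 --
  RT 90: heading 225 -> 135
  FD 8.9: (-26.3,6) -> (-32.593,12.293) [heading=135, draw]
  FD 2.6: (-32.593,12.293) -> (-34.432,14.132) [heading=135, draw]
  -- iteration 6/6 --
  RT 90: heading 135 -> 45
  FD 8.9: (-34.432,14.132) -> (-28.138,20.425) [heading=45, draw]
  FD 2.6: (-28.138,20.425) -> (-26.3,22.263) [heading=45, draw]
]
FD 12.8: (-26.3,22.263) -> (-17.249,31.314) [heading=45, draw]
FD 4.8: (-17.249,31.314) -> (-13.855,34.709) [heading=45, draw]
RT 45: heading 45 -> 0
RT 135: heading 0 -> 225
Final: pos=(-13.855,34.709), heading=225, 16 segment(s) drawn

Answer: -13.855 34.709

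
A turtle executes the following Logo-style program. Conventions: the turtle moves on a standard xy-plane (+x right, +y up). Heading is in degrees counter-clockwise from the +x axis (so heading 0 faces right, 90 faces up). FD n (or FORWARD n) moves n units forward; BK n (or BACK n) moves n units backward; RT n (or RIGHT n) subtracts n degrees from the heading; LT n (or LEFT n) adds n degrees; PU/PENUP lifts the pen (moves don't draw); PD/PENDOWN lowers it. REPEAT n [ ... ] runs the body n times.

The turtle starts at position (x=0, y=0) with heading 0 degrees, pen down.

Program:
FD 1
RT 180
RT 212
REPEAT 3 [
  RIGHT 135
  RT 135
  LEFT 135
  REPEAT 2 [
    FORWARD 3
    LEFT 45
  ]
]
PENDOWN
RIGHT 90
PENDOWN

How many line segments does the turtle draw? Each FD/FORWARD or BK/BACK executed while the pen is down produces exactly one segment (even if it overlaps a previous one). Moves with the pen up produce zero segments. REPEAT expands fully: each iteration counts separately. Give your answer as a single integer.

Executing turtle program step by step:
Start: pos=(0,0), heading=0, pen down
FD 1: (0,0) -> (1,0) [heading=0, draw]
RT 180: heading 0 -> 180
RT 212: heading 180 -> 328
REPEAT 3 [
  -- iteration 1/3 --
  RT 135: heading 328 -> 193
  RT 135: heading 193 -> 58
  LT 135: heading 58 -> 193
  REPEAT 2 [
    -- iteration 1/2 --
    FD 3: (1,0) -> (-1.923,-0.675) [heading=193, draw]
    LT 45: heading 193 -> 238
    -- iteration 2/2 --
    FD 3: (-1.923,-0.675) -> (-3.513,-3.219) [heading=238, draw]
    LT 45: heading 238 -> 283
  ]
  -- iteration 2/3 --
  RT 135: heading 283 -> 148
  RT 135: heading 148 -> 13
  LT 135: heading 13 -> 148
  REPEAT 2 [
    -- iteration 1/2 --
    FD 3: (-3.513,-3.219) -> (-6.057,-1.629) [heading=148, draw]
    LT 45: heading 148 -> 193
    -- iteration 2/2 --
    FD 3: (-6.057,-1.629) -> (-8.98,-2.304) [heading=193, draw]
    LT 45: heading 193 -> 238
  ]
  -- iteration 3/3 --
  RT 135: heading 238 -> 103
  RT 135: heading 103 -> 328
  LT 135: heading 328 -> 103
  REPEAT 2 [
    -- iteration 1/2 --
    FD 3: (-8.98,-2.304) -> (-9.655,0.619) [heading=103, draw]
    LT 45: heading 103 -> 148
    -- iteration 2/2 --
    FD 3: (-9.655,0.619) -> (-12.199,2.209) [heading=148, draw]
    LT 45: heading 148 -> 193
  ]
]
PD: pen down
RT 90: heading 193 -> 103
PD: pen down
Final: pos=(-12.199,2.209), heading=103, 7 segment(s) drawn
Segments drawn: 7

Answer: 7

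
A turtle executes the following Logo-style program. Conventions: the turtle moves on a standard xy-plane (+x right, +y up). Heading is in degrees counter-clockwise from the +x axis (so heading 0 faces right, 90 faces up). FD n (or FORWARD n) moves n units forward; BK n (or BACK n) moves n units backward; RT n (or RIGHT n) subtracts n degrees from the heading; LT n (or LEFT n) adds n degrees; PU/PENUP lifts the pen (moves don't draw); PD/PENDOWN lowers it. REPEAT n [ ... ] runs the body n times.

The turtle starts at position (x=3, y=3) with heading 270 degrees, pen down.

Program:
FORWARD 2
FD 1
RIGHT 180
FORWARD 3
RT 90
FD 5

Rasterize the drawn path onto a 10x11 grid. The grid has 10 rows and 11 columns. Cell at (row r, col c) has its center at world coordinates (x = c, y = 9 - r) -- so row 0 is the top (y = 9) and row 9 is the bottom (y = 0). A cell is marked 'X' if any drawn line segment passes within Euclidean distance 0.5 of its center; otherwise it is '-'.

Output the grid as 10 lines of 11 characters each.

Answer: -----------
-----------
-----------
-----------
-----------
-----------
---XXXXXX--
---X-------
---X-------
---X-------

Derivation:
Segment 0: (3,3) -> (3,1)
Segment 1: (3,1) -> (3,0)
Segment 2: (3,0) -> (3,3)
Segment 3: (3,3) -> (8,3)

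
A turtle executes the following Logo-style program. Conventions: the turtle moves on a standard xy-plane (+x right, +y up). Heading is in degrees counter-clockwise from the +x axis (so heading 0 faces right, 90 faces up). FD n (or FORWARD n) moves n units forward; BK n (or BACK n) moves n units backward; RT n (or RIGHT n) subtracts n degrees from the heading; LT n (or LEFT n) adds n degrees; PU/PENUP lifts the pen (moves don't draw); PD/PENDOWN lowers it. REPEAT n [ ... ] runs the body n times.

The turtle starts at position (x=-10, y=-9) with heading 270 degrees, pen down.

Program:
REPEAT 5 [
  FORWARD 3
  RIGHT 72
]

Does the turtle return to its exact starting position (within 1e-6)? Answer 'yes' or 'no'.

Executing turtle program step by step:
Start: pos=(-10,-9), heading=270, pen down
REPEAT 5 [
  -- iteration 1/5 --
  FD 3: (-10,-9) -> (-10,-12) [heading=270, draw]
  RT 72: heading 270 -> 198
  -- iteration 2/5 --
  FD 3: (-10,-12) -> (-12.853,-12.927) [heading=198, draw]
  RT 72: heading 198 -> 126
  -- iteration 3/5 --
  FD 3: (-12.853,-12.927) -> (-14.617,-10.5) [heading=126, draw]
  RT 72: heading 126 -> 54
  -- iteration 4/5 --
  FD 3: (-14.617,-10.5) -> (-12.853,-8.073) [heading=54, draw]
  RT 72: heading 54 -> 342
  -- iteration 5/5 --
  FD 3: (-12.853,-8.073) -> (-10,-9) [heading=342, draw]
  RT 72: heading 342 -> 270
]
Final: pos=(-10,-9), heading=270, 5 segment(s) drawn

Start position: (-10, -9)
Final position: (-10, -9)
Distance = 0; < 1e-6 -> CLOSED

Answer: yes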